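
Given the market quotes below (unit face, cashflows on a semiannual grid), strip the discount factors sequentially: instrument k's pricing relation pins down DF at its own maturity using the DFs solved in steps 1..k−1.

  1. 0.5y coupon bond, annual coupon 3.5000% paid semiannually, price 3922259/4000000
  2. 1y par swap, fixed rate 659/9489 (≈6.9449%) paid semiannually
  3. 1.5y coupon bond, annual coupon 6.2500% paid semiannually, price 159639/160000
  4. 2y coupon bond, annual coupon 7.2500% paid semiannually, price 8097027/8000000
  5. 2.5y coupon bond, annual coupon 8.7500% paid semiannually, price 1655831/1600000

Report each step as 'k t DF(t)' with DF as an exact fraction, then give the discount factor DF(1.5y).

step 1 [0.5y] bond c/2=7/400: DF=(3922259/4000000 − 7/400·(0))/(1+7/400) = 9637/10000 ≈ 0.963700
step 2 [1y] swap r/2=659/18978: DF=(1 − 659/18978·(0.963700))/(1+659/18978) = 9341/10000 ≈ 0.934100
step 3 [1.5y] bond c/2=1/32: DF=(159639/160000 − 1/32·(0.963700+0.934100))/(1+1/32) = 91/100 ≈ 0.910000
step 4 [2y] bond c/2=29/800: DF=(8097027/8000000 − 29/800·(0.963700+0.934100+0.910000))/(1+29/800) = 1757/2000 ≈ 0.878500
step 5 [2.5y] bond c/2=7/160: DF=(1655831/1600000 − 7/160·(0.963700+0.934100+0.910000+0.878500))/(1+7/160) = 837/1000 ≈ 0.837000

1 1/2 9637/10000
2 1 9341/10000
3 3/2 91/100
4 2 1757/2000
5 5/2 837/1000
DF(1.5y) = 91/100 ≈ 0.910000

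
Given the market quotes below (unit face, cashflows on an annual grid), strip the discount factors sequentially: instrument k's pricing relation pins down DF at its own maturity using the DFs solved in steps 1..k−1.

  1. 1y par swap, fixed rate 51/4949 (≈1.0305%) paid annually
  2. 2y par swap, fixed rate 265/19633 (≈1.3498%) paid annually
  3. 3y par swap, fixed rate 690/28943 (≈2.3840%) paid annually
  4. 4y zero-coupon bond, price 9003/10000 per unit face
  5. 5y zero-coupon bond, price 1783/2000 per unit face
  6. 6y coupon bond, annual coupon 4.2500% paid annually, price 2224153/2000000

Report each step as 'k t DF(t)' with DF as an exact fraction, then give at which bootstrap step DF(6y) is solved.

step 1 [1y] swap r/1=51/4949: DF=(1 − 51/4949·(0))/(1+51/4949) = 4949/5000 ≈ 0.989800
step 2 [2y] swap r/1=265/19633: DF=(1 − 265/19633·(0.989800))/(1+265/19633) = 1947/2000 ≈ 0.973500
step 3 [3y] swap r/1=690/28943: DF=(1 − 690/28943·(0.989800+0.973500))/(1+690/28943) = 931/1000 ≈ 0.931000
step 4 [4y] zero: DF = P = 9003/10000 ≈ 0.900300
step 5 [5y] zero: DF = P = 1783/2000 ≈ 0.891500
step 6 [6y] bond c/1=17/400: DF=(2224153/2000000 − 17/400·(0.989800+0.973500+0.931000+0.900300+0.891500))/(1+17/400) = 8757/10000 ≈ 0.875700

1 1 4949/5000
2 2 1947/2000
3 3 931/1000
4 4 9003/10000
5 5 1783/2000
6 6 8757/10000
DF(6y) is solved at step 6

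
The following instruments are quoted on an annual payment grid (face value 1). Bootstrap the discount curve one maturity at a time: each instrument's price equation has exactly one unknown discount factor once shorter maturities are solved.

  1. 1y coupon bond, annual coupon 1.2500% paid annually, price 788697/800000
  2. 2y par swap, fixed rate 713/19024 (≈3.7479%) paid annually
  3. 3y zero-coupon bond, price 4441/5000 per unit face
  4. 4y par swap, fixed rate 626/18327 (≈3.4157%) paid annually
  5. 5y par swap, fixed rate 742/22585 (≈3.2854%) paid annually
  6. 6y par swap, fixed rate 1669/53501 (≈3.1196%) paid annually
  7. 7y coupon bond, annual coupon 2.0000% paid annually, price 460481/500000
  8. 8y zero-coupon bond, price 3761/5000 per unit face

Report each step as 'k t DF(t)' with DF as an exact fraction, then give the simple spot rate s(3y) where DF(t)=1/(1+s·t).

1 1 9737/10000
2 2 9287/10000
3 3 4441/5000
4 4 2187/2500
5 5 2129/2500
6 6 8331/10000
7 7 399/500
8 8 3761/5000
s(3y) = (1/(4441/5000) − 1)/(3) = 559/13323 ≈ 4.1958%

step 1 [1y] bond c/1=1/80: DF=(788697/800000 − 1/80·(0))/(1+1/80) = 9737/10000 ≈ 0.973700
step 2 [2y] swap r/1=713/19024: DF=(1 − 713/19024·(0.973700))/(1+713/19024) = 9287/10000 ≈ 0.928700
step 3 [3y] zero: DF = P = 4441/5000 ≈ 0.888200
step 4 [4y] swap r/1=626/18327: DF=(1 − 626/18327·(0.973700+0.928700+0.888200))/(1+626/18327) = 2187/2500 ≈ 0.874800
step 5 [5y] swap r/1=742/22585: DF=(1 − 742/22585·(0.973700+0.928700+0.888200+0.874800))/(1+742/22585) = 2129/2500 ≈ 0.851600
step 6 [6y] swap r/1=1669/53501: DF=(1 − 1669/53501·(0.973700+0.928700+0.888200+0.874800+0.851600))/(1+1669/53501) = 8331/10000 ≈ 0.833100
step 7 [7y] bond c/1=1/50: DF=(460481/500000 − 1/50·(0.973700+0.928700+0.888200+0.874800+0.851600+0.833100))/(1+1/50) = 399/500 ≈ 0.798000
step 8 [8y] zero: DF = P = 3761/5000 ≈ 0.752200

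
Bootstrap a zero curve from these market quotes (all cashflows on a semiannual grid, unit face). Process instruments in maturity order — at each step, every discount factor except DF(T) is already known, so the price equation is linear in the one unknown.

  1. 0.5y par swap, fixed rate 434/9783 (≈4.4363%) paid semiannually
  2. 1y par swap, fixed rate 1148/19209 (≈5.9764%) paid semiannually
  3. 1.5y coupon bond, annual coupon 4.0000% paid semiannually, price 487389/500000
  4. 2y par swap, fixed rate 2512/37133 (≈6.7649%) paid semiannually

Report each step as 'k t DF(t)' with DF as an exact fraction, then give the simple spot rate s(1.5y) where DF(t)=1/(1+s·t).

step 1 [0.5y] swap r/2=217/9783: DF=(1 − 217/9783·(0))/(1+217/9783) = 9783/10000 ≈ 0.978300
step 2 [1y] swap r/2=574/19209: DF=(1 − 574/19209·(0.978300))/(1+574/19209) = 4713/5000 ≈ 0.942600
step 3 [1.5y] bond c/2=1/50: DF=(487389/500000 − 1/50·(0.978300+0.942600))/(1+1/50) = 459/500 ≈ 0.918000
step 4 [2y] swap r/2=1256/37133: DF=(1 − 1256/37133·(0.978300+0.942600+0.918000))/(1+1256/37133) = 1093/1250 ≈ 0.874400

1 1/2 9783/10000
2 1 4713/5000
3 3/2 459/500
4 2 1093/1250
s(1.5y) = (1/(459/500) − 1)/(3/2) = 82/1377 ≈ 5.9550%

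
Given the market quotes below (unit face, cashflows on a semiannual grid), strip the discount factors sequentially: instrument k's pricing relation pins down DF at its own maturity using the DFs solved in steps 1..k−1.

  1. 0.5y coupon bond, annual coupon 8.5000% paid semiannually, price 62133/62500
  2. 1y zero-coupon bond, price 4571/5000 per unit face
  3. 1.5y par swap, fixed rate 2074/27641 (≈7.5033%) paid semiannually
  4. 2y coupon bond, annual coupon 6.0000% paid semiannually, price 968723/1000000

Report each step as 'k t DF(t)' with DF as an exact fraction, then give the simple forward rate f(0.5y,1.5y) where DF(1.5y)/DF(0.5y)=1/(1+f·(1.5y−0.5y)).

1 1/2 596/625
2 1 4571/5000
3 3/2 8963/10000
4 2 43/50
f(0.5y,1.5y) = ((596/625)/(8963/10000) − 1)/(1) = 573/8963 ≈ 6.3929%

step 1 [0.5y] bond c/2=17/400: DF=(62133/62500 − 17/400·(0))/(1+17/400) = 596/625 ≈ 0.953600
step 2 [1y] zero: DF = P = 4571/5000 ≈ 0.914200
step 3 [1.5y] swap r/2=1037/27641: DF=(1 − 1037/27641·(0.953600+0.914200))/(1+1037/27641) = 8963/10000 ≈ 0.896300
step 4 [2y] bond c/2=3/100: DF=(968723/1000000 − 3/100·(0.953600+0.914200+0.896300))/(1+3/100) = 43/50 ≈ 0.860000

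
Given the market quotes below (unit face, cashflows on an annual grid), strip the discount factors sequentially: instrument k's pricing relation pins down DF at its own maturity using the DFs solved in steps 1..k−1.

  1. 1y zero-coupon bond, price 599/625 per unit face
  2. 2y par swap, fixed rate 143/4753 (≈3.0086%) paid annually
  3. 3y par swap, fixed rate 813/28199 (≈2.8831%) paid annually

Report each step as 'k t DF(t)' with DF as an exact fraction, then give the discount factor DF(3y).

1 1 599/625
2 2 2357/2500
3 3 9187/10000
DF(3y) = 9187/10000 ≈ 0.918700

step 1 [1y] zero: DF = P = 599/625 ≈ 0.958400
step 2 [2y] swap r/1=143/4753: DF=(1 − 143/4753·(0.958400))/(1+143/4753) = 2357/2500 ≈ 0.942800
step 3 [3y] swap r/1=813/28199: DF=(1 − 813/28199·(0.958400+0.942800))/(1+813/28199) = 9187/10000 ≈ 0.918700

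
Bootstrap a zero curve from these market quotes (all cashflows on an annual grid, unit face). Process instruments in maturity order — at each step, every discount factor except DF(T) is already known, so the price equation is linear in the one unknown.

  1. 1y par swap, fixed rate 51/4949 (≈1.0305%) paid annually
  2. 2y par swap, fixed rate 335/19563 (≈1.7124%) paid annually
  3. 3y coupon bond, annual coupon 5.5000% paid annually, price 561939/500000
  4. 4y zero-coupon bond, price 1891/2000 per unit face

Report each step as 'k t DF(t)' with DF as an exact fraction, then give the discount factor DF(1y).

step 1 [1y] swap r/1=51/4949: DF=(1 − 51/4949·(0))/(1+51/4949) = 4949/5000 ≈ 0.989800
step 2 [2y] swap r/1=335/19563: DF=(1 − 335/19563·(0.989800))/(1+335/19563) = 1933/2000 ≈ 0.966500
step 3 [3y] bond c/1=11/200: DF=(561939/500000 − 11/200·(0.989800+0.966500))/(1+11/200) = 9633/10000 ≈ 0.963300
step 4 [4y] zero: DF = P = 1891/2000 ≈ 0.945500

1 1 4949/5000
2 2 1933/2000
3 3 9633/10000
4 4 1891/2000
DF(1y) = 4949/5000 ≈ 0.989800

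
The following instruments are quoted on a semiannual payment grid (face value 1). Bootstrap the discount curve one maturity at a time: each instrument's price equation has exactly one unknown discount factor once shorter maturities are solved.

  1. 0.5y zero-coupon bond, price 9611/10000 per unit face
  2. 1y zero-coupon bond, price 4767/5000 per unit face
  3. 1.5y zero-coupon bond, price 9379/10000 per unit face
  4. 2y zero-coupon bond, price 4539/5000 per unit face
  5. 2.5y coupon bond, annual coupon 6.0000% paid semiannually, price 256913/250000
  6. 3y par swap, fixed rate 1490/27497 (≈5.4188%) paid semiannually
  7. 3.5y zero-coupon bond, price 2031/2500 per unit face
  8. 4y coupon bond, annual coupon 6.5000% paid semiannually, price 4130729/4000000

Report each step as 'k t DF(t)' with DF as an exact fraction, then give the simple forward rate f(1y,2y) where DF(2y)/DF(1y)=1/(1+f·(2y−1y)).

1 1/2 9611/10000
2 1 4767/5000
3 3/2 9379/10000
4 2 4539/5000
5 5/2 4441/5000
6 3 851/1000
7 7/2 2031/2500
8 4 1603/2000
f(1y,2y) = ((4767/5000)/(4539/5000) − 1)/(1) = 76/1513 ≈ 5.0231%

step 1 [0.5y] zero: DF = P = 9611/10000 ≈ 0.961100
step 2 [1y] zero: DF = P = 4767/5000 ≈ 0.953400
step 3 [1.5y] zero: DF = P = 9379/10000 ≈ 0.937900
step 4 [2y] zero: DF = P = 4539/5000 ≈ 0.907800
step 5 [2.5y] bond c/2=3/100: DF=(256913/250000 − 3/100·(0.961100+0.953400+0.937900+0.907800))/(1+3/100) = 4441/5000 ≈ 0.888200
step 6 [3y] swap r/2=745/27497: DF=(1 − 745/27497·(0.961100+0.953400+0.937900+0.907800+0.888200))/(1+745/27497) = 851/1000 ≈ 0.851000
step 7 [3.5y] zero: DF = P = 2031/2500 ≈ 0.812400
step 8 [4y] bond c/2=13/400: DF=(4130729/4000000 − 13/400·(0.961100+0.953400+0.937900+0.907800+0.888200+0.851000+0.812400))/(1+13/400) = 1603/2000 ≈ 0.801500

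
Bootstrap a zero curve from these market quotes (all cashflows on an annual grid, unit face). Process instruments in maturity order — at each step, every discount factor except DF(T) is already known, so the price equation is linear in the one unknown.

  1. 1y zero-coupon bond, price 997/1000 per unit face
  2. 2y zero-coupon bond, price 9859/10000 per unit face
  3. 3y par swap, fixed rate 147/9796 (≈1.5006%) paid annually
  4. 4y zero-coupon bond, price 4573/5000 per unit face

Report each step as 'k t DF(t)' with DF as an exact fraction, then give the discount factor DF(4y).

step 1 [1y] zero: DF = P = 997/1000 ≈ 0.997000
step 2 [2y] zero: DF = P = 9859/10000 ≈ 0.985900
step 3 [3y] swap r/1=147/9796: DF=(1 − 147/9796·(0.997000+0.985900))/(1+147/9796) = 9559/10000 ≈ 0.955900
step 4 [4y] zero: DF = P = 4573/5000 ≈ 0.914600

1 1 997/1000
2 2 9859/10000
3 3 9559/10000
4 4 4573/5000
DF(4y) = 4573/5000 ≈ 0.914600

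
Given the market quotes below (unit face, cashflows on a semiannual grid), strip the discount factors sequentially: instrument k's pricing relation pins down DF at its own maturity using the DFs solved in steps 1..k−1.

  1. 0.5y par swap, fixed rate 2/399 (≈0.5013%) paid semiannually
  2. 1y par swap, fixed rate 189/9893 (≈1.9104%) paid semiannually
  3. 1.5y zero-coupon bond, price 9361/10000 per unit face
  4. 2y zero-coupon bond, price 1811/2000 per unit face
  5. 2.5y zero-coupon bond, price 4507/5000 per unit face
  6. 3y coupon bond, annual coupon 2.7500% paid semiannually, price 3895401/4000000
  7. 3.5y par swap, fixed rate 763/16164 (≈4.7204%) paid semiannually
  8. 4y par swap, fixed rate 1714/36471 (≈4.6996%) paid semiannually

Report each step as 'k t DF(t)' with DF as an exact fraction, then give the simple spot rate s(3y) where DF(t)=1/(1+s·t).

step 1 [0.5y] swap r/2=1/399: DF=(1 − 1/399·(0))/(1+1/399) = 399/400 ≈ 0.997500
step 2 [1y] swap r/2=189/19786: DF=(1 − 189/19786·(0.997500))/(1+189/19786) = 9811/10000 ≈ 0.981100
step 3 [1.5y] zero: DF = P = 9361/10000 ≈ 0.936100
step 4 [2y] zero: DF = P = 1811/2000 ≈ 0.905500
step 5 [2.5y] zero: DF = P = 4507/5000 ≈ 0.901400
step 6 [3y] bond c/2=11/800: DF=(3895401/4000000 − 11/800·(0.997500+0.981100+0.936100+0.905500+0.901400))/(1+11/800) = 4483/5000 ≈ 0.896600
step 7 [3.5y] swap r/2=763/32328: DF=(1 − 763/32328·(0.997500+0.981100+0.936100+0.905500+0.901400+0.896600))/(1+763/32328) = 4237/5000 ≈ 0.847400
step 8 [4y] swap r/2=857/36471: DF=(1 − 857/36471·(0.997500+0.981100+0.936100+0.905500+0.901400+0.896600+0.847400))/(1+857/36471) = 4143/5000 ≈ 0.828600

1 1/2 399/400
2 1 9811/10000
3 3/2 9361/10000
4 2 1811/2000
5 5/2 4507/5000
6 3 4483/5000
7 7/2 4237/5000
8 4 4143/5000
s(3y) = (1/(4483/5000) − 1)/(3) = 517/13449 ≈ 3.8442%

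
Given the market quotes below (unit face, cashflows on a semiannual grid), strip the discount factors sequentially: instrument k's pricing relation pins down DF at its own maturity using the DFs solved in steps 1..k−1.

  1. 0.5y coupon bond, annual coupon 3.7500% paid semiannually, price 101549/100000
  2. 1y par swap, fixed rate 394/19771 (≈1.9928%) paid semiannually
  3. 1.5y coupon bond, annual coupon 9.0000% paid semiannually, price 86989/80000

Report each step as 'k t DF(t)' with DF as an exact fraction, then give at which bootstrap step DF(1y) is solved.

1 1/2 623/625
2 1 9803/10000
3 3/2 4777/5000
DF(1y) is solved at step 2

step 1 [0.5y] bond c/2=3/160: DF=(101549/100000 − 3/160·(0))/(1+3/160) = 623/625 ≈ 0.996800
step 2 [1y] swap r/2=197/19771: DF=(1 − 197/19771·(0.996800))/(1+197/19771) = 9803/10000 ≈ 0.980300
step 3 [1.5y] bond c/2=9/200: DF=(86989/80000 − 9/200·(0.996800+0.980300))/(1+9/200) = 4777/5000 ≈ 0.955400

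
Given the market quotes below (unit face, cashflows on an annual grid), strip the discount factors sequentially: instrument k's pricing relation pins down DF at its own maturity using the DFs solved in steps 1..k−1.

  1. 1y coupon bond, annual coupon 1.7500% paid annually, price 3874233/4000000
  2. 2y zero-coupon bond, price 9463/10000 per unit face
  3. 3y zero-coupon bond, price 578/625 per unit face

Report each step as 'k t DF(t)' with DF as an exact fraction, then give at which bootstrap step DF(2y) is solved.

1 1 9519/10000
2 2 9463/10000
3 3 578/625
DF(2y) is solved at step 2

step 1 [1y] bond c/1=7/400: DF=(3874233/4000000 − 7/400·(0))/(1+7/400) = 9519/10000 ≈ 0.951900
step 2 [2y] zero: DF = P = 9463/10000 ≈ 0.946300
step 3 [3y] zero: DF = P = 578/625 ≈ 0.924800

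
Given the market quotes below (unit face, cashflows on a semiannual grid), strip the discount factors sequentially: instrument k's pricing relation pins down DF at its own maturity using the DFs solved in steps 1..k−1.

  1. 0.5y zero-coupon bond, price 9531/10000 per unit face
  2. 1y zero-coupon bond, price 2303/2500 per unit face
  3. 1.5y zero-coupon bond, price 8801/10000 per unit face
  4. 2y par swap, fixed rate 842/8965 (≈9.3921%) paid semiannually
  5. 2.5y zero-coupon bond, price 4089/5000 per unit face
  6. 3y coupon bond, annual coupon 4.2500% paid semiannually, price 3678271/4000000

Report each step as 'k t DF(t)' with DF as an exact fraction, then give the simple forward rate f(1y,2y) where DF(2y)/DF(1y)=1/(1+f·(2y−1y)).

1 1/2 9531/10000
2 1 2303/2500
3 3/2 8801/10000
4 2 2079/2500
5 5/2 4089/5000
6 3 1011/1250
f(1y,2y) = ((2303/2500)/(2079/2500) − 1)/(1) = 32/297 ≈ 10.7744%

step 1 [0.5y] zero: DF = P = 9531/10000 ≈ 0.953100
step 2 [1y] zero: DF = P = 2303/2500 ≈ 0.921200
step 3 [1.5y] zero: DF = P = 8801/10000 ≈ 0.880100
step 4 [2y] swap r/2=421/8965: DF=(1 − 421/8965·(0.953100+0.921200+0.880100))/(1+421/8965) = 2079/2500 ≈ 0.831600
step 5 [2.5y] zero: DF = P = 4089/5000 ≈ 0.817800
step 6 [3y] bond c/2=17/800: DF=(3678271/4000000 − 17/800·(0.953100+0.921200+0.880100+0.831600+0.817800))/(1+17/800) = 1011/1250 ≈ 0.808800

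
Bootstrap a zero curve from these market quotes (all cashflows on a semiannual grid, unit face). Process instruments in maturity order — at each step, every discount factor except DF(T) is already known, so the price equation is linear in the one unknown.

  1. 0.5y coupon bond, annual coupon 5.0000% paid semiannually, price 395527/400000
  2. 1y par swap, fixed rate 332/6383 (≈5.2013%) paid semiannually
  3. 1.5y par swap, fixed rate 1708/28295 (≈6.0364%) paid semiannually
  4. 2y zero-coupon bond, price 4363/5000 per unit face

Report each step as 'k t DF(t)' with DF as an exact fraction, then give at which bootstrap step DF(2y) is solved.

step 1 [0.5y] bond c/2=1/40: DF=(395527/400000 − 1/40·(0))/(1+1/40) = 9647/10000 ≈ 0.964700
step 2 [1y] swap r/2=166/6383: DF=(1 − 166/6383·(0.964700))/(1+166/6383) = 4751/5000 ≈ 0.950200
step 3 [1.5y] swap r/2=854/28295: DF=(1 − 854/28295·(0.964700+0.950200))/(1+854/28295) = 4573/5000 ≈ 0.914600
step 4 [2y] zero: DF = P = 4363/5000 ≈ 0.872600

1 1/2 9647/10000
2 1 4751/5000
3 3/2 4573/5000
4 2 4363/5000
DF(2y) is solved at step 4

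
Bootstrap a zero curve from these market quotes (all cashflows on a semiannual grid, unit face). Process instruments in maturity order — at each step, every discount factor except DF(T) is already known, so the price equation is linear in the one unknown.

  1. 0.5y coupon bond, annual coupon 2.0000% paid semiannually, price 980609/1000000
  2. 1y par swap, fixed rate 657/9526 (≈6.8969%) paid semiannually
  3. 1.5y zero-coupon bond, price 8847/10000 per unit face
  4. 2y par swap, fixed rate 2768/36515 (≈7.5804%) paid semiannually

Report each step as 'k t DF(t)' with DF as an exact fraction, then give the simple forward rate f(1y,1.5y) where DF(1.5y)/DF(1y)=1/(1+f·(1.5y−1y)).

step 1 [0.5y] bond c/2=1/100: DF=(980609/1000000 − 1/100·(0))/(1+1/100) = 9709/10000 ≈ 0.970900
step 2 [1y] swap r/2=657/19052: DF=(1 − 657/19052·(0.970900))/(1+657/19052) = 9343/10000 ≈ 0.934300
step 3 [1.5y] zero: DF = P = 8847/10000 ≈ 0.884700
step 4 [2y] swap r/2=1384/36515: DF=(1 − 1384/36515·(0.970900+0.934300+0.884700))/(1+1384/36515) = 1077/1250 ≈ 0.861600

1 1/2 9709/10000
2 1 9343/10000
3 3/2 8847/10000
4 2 1077/1250
f(1y,1.5y) = ((9343/10000)/(8847/10000) − 1)/(1/2) = 992/8847 ≈ 11.2128%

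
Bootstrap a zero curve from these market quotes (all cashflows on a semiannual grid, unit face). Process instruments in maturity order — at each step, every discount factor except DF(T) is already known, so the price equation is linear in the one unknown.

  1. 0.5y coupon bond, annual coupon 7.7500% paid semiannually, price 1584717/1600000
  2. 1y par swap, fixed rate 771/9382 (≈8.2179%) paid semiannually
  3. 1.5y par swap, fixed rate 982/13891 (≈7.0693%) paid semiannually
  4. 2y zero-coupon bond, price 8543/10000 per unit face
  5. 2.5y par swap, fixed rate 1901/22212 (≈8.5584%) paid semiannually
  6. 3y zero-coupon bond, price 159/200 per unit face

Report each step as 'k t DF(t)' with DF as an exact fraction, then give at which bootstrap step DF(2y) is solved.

1 1/2 1907/2000
2 1 9229/10000
3 3/2 4509/5000
4 2 8543/10000
5 5/2 8099/10000
6 3 159/200
DF(2y) is solved at step 4

step 1 [0.5y] bond c/2=31/800: DF=(1584717/1600000 − 31/800·(0))/(1+31/800) = 1907/2000 ≈ 0.953500
step 2 [1y] swap r/2=771/18764: DF=(1 − 771/18764·(0.953500))/(1+771/18764) = 9229/10000 ≈ 0.922900
step 3 [1.5y] swap r/2=491/13891: DF=(1 − 491/13891·(0.953500+0.922900))/(1+491/13891) = 4509/5000 ≈ 0.901800
step 4 [2y] zero: DF = P = 8543/10000 ≈ 0.854300
step 5 [2.5y] swap r/2=1901/44424: DF=(1 − 1901/44424·(0.953500+0.922900+0.901800+0.854300))/(1+1901/44424) = 8099/10000 ≈ 0.809900
step 6 [3y] zero: DF = P = 159/200 ≈ 0.795000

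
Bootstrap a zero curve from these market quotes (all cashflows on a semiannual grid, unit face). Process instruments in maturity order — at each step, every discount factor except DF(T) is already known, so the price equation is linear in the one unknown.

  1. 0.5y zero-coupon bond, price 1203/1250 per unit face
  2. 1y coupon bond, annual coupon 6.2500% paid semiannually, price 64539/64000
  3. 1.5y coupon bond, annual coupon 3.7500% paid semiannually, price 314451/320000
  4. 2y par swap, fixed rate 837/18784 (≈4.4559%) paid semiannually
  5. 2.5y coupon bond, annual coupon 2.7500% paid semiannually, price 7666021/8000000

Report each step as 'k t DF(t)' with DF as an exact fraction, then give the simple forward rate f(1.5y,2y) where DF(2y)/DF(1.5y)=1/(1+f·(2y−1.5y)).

step 1 [0.5y] zero: DF = P = 1203/1250 ≈ 0.962400
step 2 [1y] bond c/2=1/32: DF=(64539/64000 − 1/32·(0.962400))/(1+1/32) = 9487/10000 ≈ 0.948700
step 3 [1.5y] bond c/2=3/160: DF=(314451/320000 − 3/160·(0.962400+0.948700))/(1+3/160) = 4647/5000 ≈ 0.929400
step 4 [2y] swap r/2=837/37568: DF=(1 − 837/37568·(0.962400+0.948700+0.929400))/(1+837/37568) = 9163/10000 ≈ 0.916300
step 5 [2.5y] bond c/2=11/800: DF=(7666021/8000000 − 11/800·(0.962400+0.948700+0.929400+0.916300))/(1+11/800) = 8943/10000 ≈ 0.894300

1 1/2 1203/1250
2 1 9487/10000
3 3/2 4647/5000
4 2 9163/10000
5 5/2 8943/10000
f(1.5y,2y) = ((4647/5000)/(9163/10000) − 1)/(1/2) = 262/9163 ≈ 2.8593%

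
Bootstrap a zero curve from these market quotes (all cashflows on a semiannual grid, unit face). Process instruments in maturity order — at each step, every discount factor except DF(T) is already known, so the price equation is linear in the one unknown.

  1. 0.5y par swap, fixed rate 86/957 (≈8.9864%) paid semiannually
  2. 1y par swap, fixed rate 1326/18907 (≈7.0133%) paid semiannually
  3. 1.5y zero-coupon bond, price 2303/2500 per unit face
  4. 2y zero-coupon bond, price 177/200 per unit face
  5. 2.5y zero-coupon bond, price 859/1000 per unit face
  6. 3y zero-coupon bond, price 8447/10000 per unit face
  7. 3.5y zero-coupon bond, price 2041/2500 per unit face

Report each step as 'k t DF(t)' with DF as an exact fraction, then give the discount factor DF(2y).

step 1 [0.5y] swap r/2=43/957: DF=(1 − 43/957·(0))/(1+43/957) = 957/1000 ≈ 0.957000
step 2 [1y] swap r/2=663/18907: DF=(1 − 663/18907·(0.957000))/(1+663/18907) = 9337/10000 ≈ 0.933700
step 3 [1.5y] zero: DF = P = 2303/2500 ≈ 0.921200
step 4 [2y] zero: DF = P = 177/200 ≈ 0.885000
step 5 [2.5y] zero: DF = P = 859/1000 ≈ 0.859000
step 6 [3y] zero: DF = P = 8447/10000 ≈ 0.844700
step 7 [3.5y] zero: DF = P = 2041/2500 ≈ 0.816400

1 1/2 957/1000
2 1 9337/10000
3 3/2 2303/2500
4 2 177/200
5 5/2 859/1000
6 3 8447/10000
7 7/2 2041/2500
DF(2y) = 177/200 ≈ 0.885000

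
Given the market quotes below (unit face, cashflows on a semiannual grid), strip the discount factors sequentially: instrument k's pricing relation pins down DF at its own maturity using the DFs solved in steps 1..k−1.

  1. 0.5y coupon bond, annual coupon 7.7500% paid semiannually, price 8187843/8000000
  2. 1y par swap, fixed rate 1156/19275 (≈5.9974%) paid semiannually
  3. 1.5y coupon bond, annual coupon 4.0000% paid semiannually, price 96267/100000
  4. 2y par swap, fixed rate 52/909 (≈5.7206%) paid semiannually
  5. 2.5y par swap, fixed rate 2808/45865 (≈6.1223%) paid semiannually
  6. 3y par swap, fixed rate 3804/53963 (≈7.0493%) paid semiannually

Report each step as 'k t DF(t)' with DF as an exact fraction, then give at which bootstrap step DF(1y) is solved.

step 1 [0.5y] bond c/2=31/800: DF=(8187843/8000000 − 31/800·(0))/(1+31/800) = 9853/10000 ≈ 0.985300
step 2 [1y] swap r/2=578/19275: DF=(1 − 578/19275·(0.985300))/(1+578/19275) = 4711/5000 ≈ 0.942200
step 3 [1.5y] bond c/2=1/50: DF=(96267/100000 − 1/50·(0.985300+0.942200))/(1+1/50) = 453/500 ≈ 0.906000
step 4 [2y] swap r/2=26/909: DF=(1 − 26/909·(0.985300+0.942200+0.906000))/(1+26/909) = 4467/5000 ≈ 0.893400
step 5 [2.5y] swap r/2=1404/45865: DF=(1 − 1404/45865·(0.985300+0.942200+0.906000+0.893400))/(1+1404/45865) = 2149/2500 ≈ 0.859600
step 6 [3y] swap r/2=1902/53963: DF=(1 − 1902/53963·(0.985300+0.942200+0.906000+0.893400+0.859600))/(1+1902/53963) = 4049/5000 ≈ 0.809800

1 1/2 9853/10000
2 1 4711/5000
3 3/2 453/500
4 2 4467/5000
5 5/2 2149/2500
6 3 4049/5000
DF(1y) is solved at step 2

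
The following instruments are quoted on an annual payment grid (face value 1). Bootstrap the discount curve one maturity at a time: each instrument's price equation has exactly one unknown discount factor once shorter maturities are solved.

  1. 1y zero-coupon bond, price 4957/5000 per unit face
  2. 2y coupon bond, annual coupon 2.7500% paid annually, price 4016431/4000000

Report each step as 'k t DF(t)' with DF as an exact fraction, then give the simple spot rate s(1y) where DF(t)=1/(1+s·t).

1 1 4957/5000
2 2 9507/10000
s(1y) = (1/(4957/5000) − 1)/(1) = 43/4957 ≈ 0.8675%

step 1 [1y] zero: DF = P = 4957/5000 ≈ 0.991400
step 2 [2y] bond c/1=11/400: DF=(4016431/4000000 − 11/400·(0.991400))/(1+11/400) = 9507/10000 ≈ 0.950700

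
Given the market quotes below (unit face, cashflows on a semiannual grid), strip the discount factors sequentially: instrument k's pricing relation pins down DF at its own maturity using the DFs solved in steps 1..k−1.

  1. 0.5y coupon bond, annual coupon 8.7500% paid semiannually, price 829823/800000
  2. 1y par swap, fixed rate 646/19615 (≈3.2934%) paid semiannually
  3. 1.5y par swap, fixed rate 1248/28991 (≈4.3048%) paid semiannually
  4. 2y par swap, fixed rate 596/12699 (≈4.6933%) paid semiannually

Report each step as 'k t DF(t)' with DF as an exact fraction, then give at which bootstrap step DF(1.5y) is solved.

1 1/2 4969/5000
2 1 9677/10000
3 3/2 586/625
4 2 4553/5000
DF(1.5y) is solved at step 3

step 1 [0.5y] bond c/2=7/160: DF=(829823/800000 − 7/160·(0))/(1+7/160) = 4969/5000 ≈ 0.993800
step 2 [1y] swap r/2=323/19615: DF=(1 − 323/19615·(0.993800))/(1+323/19615) = 9677/10000 ≈ 0.967700
step 3 [1.5y] swap r/2=624/28991: DF=(1 − 624/28991·(0.993800+0.967700))/(1+624/28991) = 586/625 ≈ 0.937600
step 4 [2y] swap r/2=298/12699: DF=(1 − 298/12699·(0.993800+0.967700+0.937600))/(1+298/12699) = 4553/5000 ≈ 0.910600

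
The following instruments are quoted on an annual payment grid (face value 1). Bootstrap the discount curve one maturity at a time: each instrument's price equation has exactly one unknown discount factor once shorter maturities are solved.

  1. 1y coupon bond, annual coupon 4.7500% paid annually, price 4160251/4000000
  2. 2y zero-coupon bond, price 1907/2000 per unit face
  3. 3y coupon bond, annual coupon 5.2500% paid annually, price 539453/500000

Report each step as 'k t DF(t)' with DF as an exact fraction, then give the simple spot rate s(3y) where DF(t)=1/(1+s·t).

1 1 9929/10000
2 2 1907/2000
3 3 116/125
s(3y) = (1/(116/125) − 1)/(3) = 3/116 ≈ 2.5862%

step 1 [1y] bond c/1=19/400: DF=(4160251/4000000 − 19/400·(0))/(1+19/400) = 9929/10000 ≈ 0.992900
step 2 [2y] zero: DF = P = 1907/2000 ≈ 0.953500
step 3 [3y] bond c/1=21/400: DF=(539453/500000 − 21/400·(0.992900+0.953500))/(1+21/400) = 116/125 ≈ 0.928000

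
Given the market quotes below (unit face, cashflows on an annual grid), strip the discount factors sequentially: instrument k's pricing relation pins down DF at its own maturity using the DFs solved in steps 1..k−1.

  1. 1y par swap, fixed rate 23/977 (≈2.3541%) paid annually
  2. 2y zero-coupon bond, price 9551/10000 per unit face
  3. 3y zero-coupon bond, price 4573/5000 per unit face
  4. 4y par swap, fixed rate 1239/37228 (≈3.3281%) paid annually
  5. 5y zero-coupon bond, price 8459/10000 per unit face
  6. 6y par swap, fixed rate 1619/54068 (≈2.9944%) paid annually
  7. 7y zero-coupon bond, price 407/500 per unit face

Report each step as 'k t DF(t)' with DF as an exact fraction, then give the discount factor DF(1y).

step 1 [1y] swap r/1=23/977: DF=(1 − 23/977·(0))/(1+23/977) = 977/1000 ≈ 0.977000
step 2 [2y] zero: DF = P = 9551/10000 ≈ 0.955100
step 3 [3y] zero: DF = P = 4573/5000 ≈ 0.914600
step 4 [4y] swap r/1=1239/37228: DF=(1 − 1239/37228·(0.977000+0.955100+0.914600))/(1+1239/37228) = 8761/10000 ≈ 0.876100
step 5 [5y] zero: DF = P = 8459/10000 ≈ 0.845900
step 6 [6y] swap r/1=1619/54068: DF=(1 − 1619/54068·(0.977000+0.955100+0.914600+0.876100+0.845900))/(1+1619/54068) = 8381/10000 ≈ 0.838100
step 7 [7y] zero: DF = P = 407/500 ≈ 0.814000

1 1 977/1000
2 2 9551/10000
3 3 4573/5000
4 4 8761/10000
5 5 8459/10000
6 6 8381/10000
7 7 407/500
DF(1y) = 977/1000 ≈ 0.977000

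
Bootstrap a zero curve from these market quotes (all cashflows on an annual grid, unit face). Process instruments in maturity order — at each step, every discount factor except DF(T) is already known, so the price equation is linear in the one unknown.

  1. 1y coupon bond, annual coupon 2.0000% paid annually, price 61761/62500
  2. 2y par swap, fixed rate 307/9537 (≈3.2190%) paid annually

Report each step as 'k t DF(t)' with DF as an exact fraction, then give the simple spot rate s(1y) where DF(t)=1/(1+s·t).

step 1 [1y] bond c/1=1/50: DF=(61761/62500 − 1/50·(0))/(1+1/50) = 1211/1250 ≈ 0.968800
step 2 [2y] swap r/1=307/9537: DF=(1 − 307/9537·(0.968800))/(1+307/9537) = 4693/5000 ≈ 0.938600

1 1 1211/1250
2 2 4693/5000
s(1y) = (1/(1211/1250) − 1)/(1) = 39/1211 ≈ 3.2205%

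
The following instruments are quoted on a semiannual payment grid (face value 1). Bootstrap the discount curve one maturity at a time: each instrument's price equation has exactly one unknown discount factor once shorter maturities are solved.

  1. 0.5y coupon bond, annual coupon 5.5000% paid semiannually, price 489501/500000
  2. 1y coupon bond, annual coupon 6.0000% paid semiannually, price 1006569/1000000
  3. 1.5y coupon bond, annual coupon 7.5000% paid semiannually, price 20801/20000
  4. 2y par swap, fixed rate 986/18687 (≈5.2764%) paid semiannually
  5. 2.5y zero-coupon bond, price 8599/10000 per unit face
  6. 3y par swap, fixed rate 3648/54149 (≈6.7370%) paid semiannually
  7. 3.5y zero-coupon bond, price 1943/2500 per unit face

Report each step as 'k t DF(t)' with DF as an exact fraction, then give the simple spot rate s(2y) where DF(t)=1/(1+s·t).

step 1 [0.5y] bond c/2=11/400: DF=(489501/500000 − 11/400·(0))/(1+11/400) = 1191/1250 ≈ 0.952800
step 2 [1y] bond c/2=3/100: DF=(1006569/1000000 − 3/100·(0.952800))/(1+3/100) = 1899/2000 ≈ 0.949500
step 3 [1.5y] bond c/2=3/80: DF=(20801/20000 − 3/80·(0.952800+0.949500))/(1+3/80) = 9337/10000 ≈ 0.933700
step 4 [2y] swap r/2=493/18687: DF=(1 − 493/18687·(0.952800+0.949500+0.933700))/(1+493/18687) = 4507/5000 ≈ 0.901400
step 5 [2.5y] zero: DF = P = 8599/10000 ≈ 0.859900
step 6 [3y] swap r/2=1824/54149: DF=(1 − 1824/54149·(0.952800+0.949500+0.933700+0.901400+0.859900))/(1+1824/54149) = 511/625 ≈ 0.817600
step 7 [3.5y] zero: DF = P = 1943/2500 ≈ 0.777200

1 1/2 1191/1250
2 1 1899/2000
3 3/2 9337/10000
4 2 4507/5000
5 5/2 8599/10000
6 3 511/625
7 7/2 1943/2500
s(2y) = (1/(4507/5000) − 1)/(2) = 493/9014 ≈ 5.4693%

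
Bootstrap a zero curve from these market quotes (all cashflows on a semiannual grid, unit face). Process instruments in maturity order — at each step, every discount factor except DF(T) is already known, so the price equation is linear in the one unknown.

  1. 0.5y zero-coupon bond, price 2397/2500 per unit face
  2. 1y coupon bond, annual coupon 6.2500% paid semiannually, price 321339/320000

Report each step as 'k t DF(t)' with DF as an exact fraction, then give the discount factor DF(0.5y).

step 1 [0.5y] zero: DF = P = 2397/2500 ≈ 0.958800
step 2 [1y] bond c/2=1/32: DF=(321339/320000 − 1/32·(0.958800))/(1+1/32) = 9447/10000 ≈ 0.944700

1 1/2 2397/2500
2 1 9447/10000
DF(0.5y) = 2397/2500 ≈ 0.958800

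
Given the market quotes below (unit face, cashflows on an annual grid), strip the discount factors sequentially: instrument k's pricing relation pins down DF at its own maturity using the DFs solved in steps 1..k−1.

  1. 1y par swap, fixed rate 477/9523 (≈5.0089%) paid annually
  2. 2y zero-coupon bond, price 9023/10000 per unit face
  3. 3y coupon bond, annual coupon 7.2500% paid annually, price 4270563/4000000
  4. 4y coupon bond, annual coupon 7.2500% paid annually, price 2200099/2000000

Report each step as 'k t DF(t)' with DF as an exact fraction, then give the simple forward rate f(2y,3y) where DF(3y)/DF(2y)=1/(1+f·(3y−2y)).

step 1 [1y] swap r/1=477/9523: DF=(1 − 477/9523·(0))/(1+477/9523) = 9523/10000 ≈ 0.952300
step 2 [2y] zero: DF = P = 9023/10000 ≈ 0.902300
step 3 [3y] bond c/1=29/400: DF=(4270563/4000000 − 29/400·(0.952300+0.902300))/(1+29/400) = 8701/10000 ≈ 0.870100
step 4 [4y] bond c/1=29/400: DF=(2200099/2000000 − 29/400·(0.952300+0.902300+0.870100))/(1+29/400) = 1683/2000 ≈ 0.841500

1 1 9523/10000
2 2 9023/10000
3 3 8701/10000
4 4 1683/2000
f(2y,3y) = ((9023/10000)/(8701/10000) − 1)/(1) = 46/1243 ≈ 3.7007%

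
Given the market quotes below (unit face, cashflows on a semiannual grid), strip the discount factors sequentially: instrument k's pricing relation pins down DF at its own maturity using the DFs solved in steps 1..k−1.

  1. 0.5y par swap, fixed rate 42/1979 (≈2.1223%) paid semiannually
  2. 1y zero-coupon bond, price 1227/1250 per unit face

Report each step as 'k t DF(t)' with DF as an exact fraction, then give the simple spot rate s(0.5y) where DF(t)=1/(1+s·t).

1 1/2 1979/2000
2 1 1227/1250
s(0.5y) = (1/(1979/2000) − 1)/(1/2) = 42/1979 ≈ 2.1223%

step 1 [0.5y] swap r/2=21/1979: DF=(1 − 21/1979·(0))/(1+21/1979) = 1979/2000 ≈ 0.989500
step 2 [1y] zero: DF = P = 1227/1250 ≈ 0.981600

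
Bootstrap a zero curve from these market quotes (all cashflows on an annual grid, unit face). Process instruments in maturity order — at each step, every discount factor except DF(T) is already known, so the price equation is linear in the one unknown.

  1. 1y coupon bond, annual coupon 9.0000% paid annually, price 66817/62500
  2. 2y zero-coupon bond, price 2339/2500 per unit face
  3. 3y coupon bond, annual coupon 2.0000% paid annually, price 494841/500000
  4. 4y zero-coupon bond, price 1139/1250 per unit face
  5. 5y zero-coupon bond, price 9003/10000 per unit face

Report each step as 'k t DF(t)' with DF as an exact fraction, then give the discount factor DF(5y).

1 1 613/625
2 2 2339/2500
3 3 9327/10000
4 4 1139/1250
5 5 9003/10000
DF(5y) = 9003/10000 ≈ 0.900300

step 1 [1y] bond c/1=9/100: DF=(66817/62500 − 9/100·(0))/(1+9/100) = 613/625 ≈ 0.980800
step 2 [2y] zero: DF = P = 2339/2500 ≈ 0.935600
step 3 [3y] bond c/1=1/50: DF=(494841/500000 − 1/50·(0.980800+0.935600))/(1+1/50) = 9327/10000 ≈ 0.932700
step 4 [4y] zero: DF = P = 1139/1250 ≈ 0.911200
step 5 [5y] zero: DF = P = 9003/10000 ≈ 0.900300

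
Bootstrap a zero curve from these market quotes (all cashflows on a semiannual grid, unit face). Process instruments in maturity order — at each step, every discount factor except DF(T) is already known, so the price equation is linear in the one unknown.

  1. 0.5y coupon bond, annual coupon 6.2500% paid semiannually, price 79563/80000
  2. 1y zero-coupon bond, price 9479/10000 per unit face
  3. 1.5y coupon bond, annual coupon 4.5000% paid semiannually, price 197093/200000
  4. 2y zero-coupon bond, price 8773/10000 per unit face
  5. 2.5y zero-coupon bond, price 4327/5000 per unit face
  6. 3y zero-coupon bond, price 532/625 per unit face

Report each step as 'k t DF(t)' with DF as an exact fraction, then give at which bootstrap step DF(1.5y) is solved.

1 1/2 2411/2500
2 1 9479/10000
3 3/2 9217/10000
4 2 8773/10000
5 5/2 4327/5000
6 3 532/625
DF(1.5y) is solved at step 3

step 1 [0.5y] bond c/2=1/32: DF=(79563/80000 − 1/32·(0))/(1+1/32) = 2411/2500 ≈ 0.964400
step 2 [1y] zero: DF = P = 9479/10000 ≈ 0.947900
step 3 [1.5y] bond c/2=9/400: DF=(197093/200000 − 9/400·(0.964400+0.947900))/(1+9/400) = 9217/10000 ≈ 0.921700
step 4 [2y] zero: DF = P = 8773/10000 ≈ 0.877300
step 5 [2.5y] zero: DF = P = 4327/5000 ≈ 0.865400
step 6 [3y] zero: DF = P = 532/625 ≈ 0.851200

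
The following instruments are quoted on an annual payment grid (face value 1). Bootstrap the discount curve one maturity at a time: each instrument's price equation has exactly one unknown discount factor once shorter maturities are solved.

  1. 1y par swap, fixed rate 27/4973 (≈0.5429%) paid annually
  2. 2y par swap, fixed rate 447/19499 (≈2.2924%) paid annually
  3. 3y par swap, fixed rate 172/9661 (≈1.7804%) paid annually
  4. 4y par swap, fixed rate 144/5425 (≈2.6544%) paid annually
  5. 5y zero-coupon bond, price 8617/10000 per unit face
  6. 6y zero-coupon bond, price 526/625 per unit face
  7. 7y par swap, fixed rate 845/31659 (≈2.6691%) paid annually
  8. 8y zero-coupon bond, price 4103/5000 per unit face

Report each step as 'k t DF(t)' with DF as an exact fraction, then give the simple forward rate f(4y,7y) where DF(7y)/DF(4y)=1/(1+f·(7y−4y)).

1 1 4973/5000
2 2 9553/10000
3 3 2371/2500
4 4 562/625
5 5 8617/10000
6 6 526/625
7 7 831/1000
8 8 4103/5000
f(4y,7y) = ((562/625)/(831/1000) − 1)/(3) = 341/12465 ≈ 2.7357%

step 1 [1y] swap r/1=27/4973: DF=(1 − 27/4973·(0))/(1+27/4973) = 4973/5000 ≈ 0.994600
step 2 [2y] swap r/1=447/19499: DF=(1 − 447/19499·(0.994600))/(1+447/19499) = 9553/10000 ≈ 0.955300
step 3 [3y] swap r/1=172/9661: DF=(1 − 172/9661·(0.994600+0.955300))/(1+172/9661) = 2371/2500 ≈ 0.948400
step 4 [4y] swap r/1=144/5425: DF=(1 − 144/5425·(0.994600+0.955300+0.948400))/(1+144/5425) = 562/625 ≈ 0.899200
step 5 [5y] zero: DF = P = 8617/10000 ≈ 0.861700
step 6 [6y] zero: DF = P = 526/625 ≈ 0.841600
step 7 [7y] swap r/1=845/31659: DF=(1 − 845/31659·(0.994600+0.955300+0.948400+0.899200+0.861700+0.841600))/(1+845/31659) = 831/1000 ≈ 0.831000
step 8 [8y] zero: DF = P = 4103/5000 ≈ 0.820600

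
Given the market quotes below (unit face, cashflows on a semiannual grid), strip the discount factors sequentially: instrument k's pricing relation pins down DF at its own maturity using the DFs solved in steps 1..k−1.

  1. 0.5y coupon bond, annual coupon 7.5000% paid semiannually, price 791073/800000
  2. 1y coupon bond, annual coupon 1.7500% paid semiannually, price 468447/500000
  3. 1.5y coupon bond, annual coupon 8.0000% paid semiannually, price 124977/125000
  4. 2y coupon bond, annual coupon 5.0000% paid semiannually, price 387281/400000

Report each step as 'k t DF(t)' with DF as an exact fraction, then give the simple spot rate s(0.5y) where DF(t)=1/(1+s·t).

1 1/2 9531/10000
2 1 1841/2000
3 3/2 8893/10000
4 2 2193/2500
s(0.5y) = (1/(9531/10000) − 1)/(1/2) = 938/9531 ≈ 9.8416%

step 1 [0.5y] bond c/2=3/80: DF=(791073/800000 − 3/80·(0))/(1+3/80) = 9531/10000 ≈ 0.953100
step 2 [1y] bond c/2=7/800: DF=(468447/500000 − 7/800·(0.953100))/(1+7/800) = 1841/2000 ≈ 0.920500
step 3 [1.5y] bond c/2=1/25: DF=(124977/125000 − 1/25·(0.953100+0.920500))/(1+1/25) = 8893/10000 ≈ 0.889300
step 4 [2y] bond c/2=1/40: DF=(387281/400000 − 1/40·(0.953100+0.920500+0.889300))/(1+1/40) = 2193/2500 ≈ 0.877200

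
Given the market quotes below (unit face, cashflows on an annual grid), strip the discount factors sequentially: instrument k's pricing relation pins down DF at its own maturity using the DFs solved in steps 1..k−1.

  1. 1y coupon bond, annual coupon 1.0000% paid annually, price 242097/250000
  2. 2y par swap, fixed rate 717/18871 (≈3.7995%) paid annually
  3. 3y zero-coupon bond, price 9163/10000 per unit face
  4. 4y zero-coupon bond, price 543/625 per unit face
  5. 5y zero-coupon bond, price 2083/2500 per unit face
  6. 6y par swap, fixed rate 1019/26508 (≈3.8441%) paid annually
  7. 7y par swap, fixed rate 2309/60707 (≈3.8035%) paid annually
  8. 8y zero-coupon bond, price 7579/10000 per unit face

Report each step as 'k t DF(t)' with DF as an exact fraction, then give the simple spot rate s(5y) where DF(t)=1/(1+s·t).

step 1 [1y] bond c/1=1/100: DF=(242097/250000 − 1/100·(0))/(1+1/100) = 2397/2500 ≈ 0.958800
step 2 [2y] swap r/1=717/18871: DF=(1 − 717/18871·(0.958800))/(1+717/18871) = 9283/10000 ≈ 0.928300
step 3 [3y] zero: DF = P = 9163/10000 ≈ 0.916300
step 4 [4y] zero: DF = P = 543/625 ≈ 0.868800
step 5 [5y] zero: DF = P = 2083/2500 ≈ 0.833200
step 6 [6y] swap r/1=1019/26508: DF=(1 − 1019/26508·(0.958800+0.928300+0.916300+0.868800+0.833200))/(1+1019/26508) = 3981/5000 ≈ 0.796200
step 7 [7y] swap r/1=2309/60707: DF=(1 − 2309/60707·(0.958800+0.928300+0.916300+0.868800+0.833200+0.796200))/(1+2309/60707) = 7691/10000 ≈ 0.769100
step 8 [8y] zero: DF = P = 7579/10000 ≈ 0.757900

1 1 2397/2500
2 2 9283/10000
3 3 9163/10000
4 4 543/625
5 5 2083/2500
6 6 3981/5000
7 7 7691/10000
8 8 7579/10000
s(5y) = (1/(2083/2500) − 1)/(5) = 417/10415 ≈ 4.0038%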